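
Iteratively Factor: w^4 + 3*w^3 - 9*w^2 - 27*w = (w + 3)*(w^3 - 9*w) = w*(w + 3)*(w^2 - 9) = w*(w + 3)^2*(w - 3)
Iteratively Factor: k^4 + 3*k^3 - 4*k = (k)*(k^3 + 3*k^2 - 4) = k*(k - 1)*(k^2 + 4*k + 4) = k*(k - 1)*(k + 2)*(k + 2)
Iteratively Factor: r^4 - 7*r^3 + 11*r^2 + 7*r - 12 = (r - 3)*(r^3 - 4*r^2 - r + 4) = (r - 3)*(r - 1)*(r^2 - 3*r - 4) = (r - 3)*(r - 1)*(r + 1)*(r - 4)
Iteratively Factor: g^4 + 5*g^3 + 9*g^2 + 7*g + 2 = (g + 1)*(g^3 + 4*g^2 + 5*g + 2) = (g + 1)^2*(g^2 + 3*g + 2) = (g + 1)^2*(g + 2)*(g + 1)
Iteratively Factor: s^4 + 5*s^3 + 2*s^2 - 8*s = (s - 1)*(s^3 + 6*s^2 + 8*s) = (s - 1)*(s + 2)*(s^2 + 4*s) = s*(s - 1)*(s + 2)*(s + 4)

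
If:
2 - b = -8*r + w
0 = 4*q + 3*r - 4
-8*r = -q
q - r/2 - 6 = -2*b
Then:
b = 18/7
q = 32/35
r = 4/35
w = 12/35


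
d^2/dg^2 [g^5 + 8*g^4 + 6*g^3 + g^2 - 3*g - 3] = 20*g^3 + 96*g^2 + 36*g + 2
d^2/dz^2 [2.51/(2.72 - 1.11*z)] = -6.185142/(1.11*z - 2.72)^3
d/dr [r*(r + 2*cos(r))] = -2*r*sin(r) + 2*r + 2*cos(r)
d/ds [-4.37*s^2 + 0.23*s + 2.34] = 0.23 - 8.74*s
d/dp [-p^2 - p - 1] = -2*p - 1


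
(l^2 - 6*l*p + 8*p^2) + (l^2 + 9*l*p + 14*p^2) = 2*l^2 + 3*l*p + 22*p^2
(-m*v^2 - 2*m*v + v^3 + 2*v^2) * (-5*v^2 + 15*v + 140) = 5*m*v^4 - 5*m*v^3 - 170*m*v^2 - 280*m*v - 5*v^5 + 5*v^4 + 170*v^3 + 280*v^2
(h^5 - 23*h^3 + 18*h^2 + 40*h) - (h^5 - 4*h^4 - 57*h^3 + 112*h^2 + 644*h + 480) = 4*h^4 + 34*h^3 - 94*h^2 - 604*h - 480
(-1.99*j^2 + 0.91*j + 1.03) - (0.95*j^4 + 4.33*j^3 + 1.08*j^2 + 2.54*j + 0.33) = -0.95*j^4 - 4.33*j^3 - 3.07*j^2 - 1.63*j + 0.7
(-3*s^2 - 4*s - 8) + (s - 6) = -3*s^2 - 3*s - 14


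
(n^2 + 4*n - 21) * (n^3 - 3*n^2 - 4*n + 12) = n^5 + n^4 - 37*n^3 + 59*n^2 + 132*n - 252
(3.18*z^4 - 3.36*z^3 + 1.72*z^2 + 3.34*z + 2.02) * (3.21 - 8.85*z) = -28.143*z^5 + 39.9438*z^4 - 26.0076*z^3 - 24.0378*z^2 - 7.1556*z + 6.4842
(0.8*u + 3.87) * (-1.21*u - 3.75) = -0.968*u^2 - 7.6827*u - 14.5125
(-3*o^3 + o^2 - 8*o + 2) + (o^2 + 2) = -3*o^3 + 2*o^2 - 8*o + 4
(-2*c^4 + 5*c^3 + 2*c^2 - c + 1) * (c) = -2*c^5 + 5*c^4 + 2*c^3 - c^2 + c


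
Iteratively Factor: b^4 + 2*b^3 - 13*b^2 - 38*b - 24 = (b + 3)*(b^3 - b^2 - 10*b - 8) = (b + 2)*(b + 3)*(b^2 - 3*b - 4) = (b + 1)*(b + 2)*(b + 3)*(b - 4)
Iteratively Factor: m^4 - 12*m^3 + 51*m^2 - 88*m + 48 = (m - 4)*(m^3 - 8*m^2 + 19*m - 12) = (m - 4)^2*(m^2 - 4*m + 3) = (m - 4)^2*(m - 1)*(m - 3)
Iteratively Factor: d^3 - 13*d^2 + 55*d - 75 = (d - 5)*(d^2 - 8*d + 15) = (d - 5)*(d - 3)*(d - 5)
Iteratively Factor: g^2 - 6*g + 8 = (g - 4)*(g - 2)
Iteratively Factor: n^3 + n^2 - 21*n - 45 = (n - 5)*(n^2 + 6*n + 9) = (n - 5)*(n + 3)*(n + 3)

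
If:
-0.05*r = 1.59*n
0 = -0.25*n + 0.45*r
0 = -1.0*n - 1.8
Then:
No Solution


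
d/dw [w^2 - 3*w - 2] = 2*w - 3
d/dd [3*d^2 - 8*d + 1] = 6*d - 8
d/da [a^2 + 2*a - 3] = 2*a + 2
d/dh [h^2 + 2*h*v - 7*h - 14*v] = 2*h + 2*v - 7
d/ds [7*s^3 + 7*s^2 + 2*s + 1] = 21*s^2 + 14*s + 2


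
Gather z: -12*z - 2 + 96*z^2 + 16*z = 96*z^2 + 4*z - 2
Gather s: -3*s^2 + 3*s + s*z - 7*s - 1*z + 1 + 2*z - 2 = -3*s^2 + s*(z - 4) + z - 1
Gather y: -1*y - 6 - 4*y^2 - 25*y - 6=-4*y^2 - 26*y - 12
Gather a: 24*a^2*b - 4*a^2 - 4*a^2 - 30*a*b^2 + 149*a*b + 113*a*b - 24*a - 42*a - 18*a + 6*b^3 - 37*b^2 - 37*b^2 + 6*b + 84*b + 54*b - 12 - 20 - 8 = a^2*(24*b - 8) + a*(-30*b^2 + 262*b - 84) + 6*b^3 - 74*b^2 + 144*b - 40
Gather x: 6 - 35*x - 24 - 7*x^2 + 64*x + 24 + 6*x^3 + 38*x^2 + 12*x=6*x^3 + 31*x^2 + 41*x + 6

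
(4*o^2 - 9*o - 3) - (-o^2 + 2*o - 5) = 5*o^2 - 11*o + 2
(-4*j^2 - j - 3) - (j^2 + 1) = -5*j^2 - j - 4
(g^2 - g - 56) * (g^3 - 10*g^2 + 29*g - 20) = g^5 - 11*g^4 - 17*g^3 + 511*g^2 - 1604*g + 1120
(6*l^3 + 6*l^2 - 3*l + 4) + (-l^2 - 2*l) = 6*l^3 + 5*l^2 - 5*l + 4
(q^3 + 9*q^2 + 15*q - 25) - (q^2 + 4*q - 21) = q^3 + 8*q^2 + 11*q - 4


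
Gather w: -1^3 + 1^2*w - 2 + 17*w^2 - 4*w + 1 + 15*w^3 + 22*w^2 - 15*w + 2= 15*w^3 + 39*w^2 - 18*w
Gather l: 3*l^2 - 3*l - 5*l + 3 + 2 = 3*l^2 - 8*l + 5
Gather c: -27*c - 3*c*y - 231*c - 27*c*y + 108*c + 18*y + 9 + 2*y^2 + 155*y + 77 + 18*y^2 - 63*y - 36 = c*(-30*y - 150) + 20*y^2 + 110*y + 50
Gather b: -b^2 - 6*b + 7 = -b^2 - 6*b + 7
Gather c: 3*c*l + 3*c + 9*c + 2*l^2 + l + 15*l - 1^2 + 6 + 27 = c*(3*l + 12) + 2*l^2 + 16*l + 32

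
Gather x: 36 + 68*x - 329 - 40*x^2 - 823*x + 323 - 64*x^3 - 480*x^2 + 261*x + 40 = -64*x^3 - 520*x^2 - 494*x + 70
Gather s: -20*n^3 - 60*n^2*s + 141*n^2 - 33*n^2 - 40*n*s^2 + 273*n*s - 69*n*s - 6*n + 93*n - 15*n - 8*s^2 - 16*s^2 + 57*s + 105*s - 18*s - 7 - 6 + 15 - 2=-20*n^3 + 108*n^2 + 72*n + s^2*(-40*n - 24) + s*(-60*n^2 + 204*n + 144)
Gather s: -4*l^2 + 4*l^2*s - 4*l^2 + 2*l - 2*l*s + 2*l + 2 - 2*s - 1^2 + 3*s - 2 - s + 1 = -8*l^2 + 4*l + s*(4*l^2 - 2*l)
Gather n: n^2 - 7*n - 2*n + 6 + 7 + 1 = n^2 - 9*n + 14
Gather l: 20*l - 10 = 20*l - 10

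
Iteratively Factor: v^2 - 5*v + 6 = (v - 2)*(v - 3)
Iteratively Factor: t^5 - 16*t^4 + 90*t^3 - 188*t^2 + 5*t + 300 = (t - 4)*(t^4 - 12*t^3 + 42*t^2 - 20*t - 75) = (t - 4)*(t + 1)*(t^3 - 13*t^2 + 55*t - 75) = (t - 5)*(t - 4)*(t + 1)*(t^2 - 8*t + 15) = (t - 5)^2*(t - 4)*(t + 1)*(t - 3)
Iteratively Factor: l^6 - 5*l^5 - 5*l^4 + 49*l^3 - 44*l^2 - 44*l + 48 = (l - 2)*(l^5 - 3*l^4 - 11*l^3 + 27*l^2 + 10*l - 24) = (l - 2)*(l + 3)*(l^4 - 6*l^3 + 7*l^2 + 6*l - 8) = (l - 2)^2*(l + 3)*(l^3 - 4*l^2 - l + 4) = (l - 2)^2*(l + 1)*(l + 3)*(l^2 - 5*l + 4) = (l - 4)*(l - 2)^2*(l + 1)*(l + 3)*(l - 1)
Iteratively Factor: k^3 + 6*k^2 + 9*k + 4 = (k + 1)*(k^2 + 5*k + 4) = (k + 1)*(k + 4)*(k + 1)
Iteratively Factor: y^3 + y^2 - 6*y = (y + 3)*(y^2 - 2*y) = y*(y + 3)*(y - 2)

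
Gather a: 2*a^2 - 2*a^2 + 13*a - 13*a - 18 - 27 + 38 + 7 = 0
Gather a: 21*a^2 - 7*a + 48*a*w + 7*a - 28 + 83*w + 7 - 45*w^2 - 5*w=21*a^2 + 48*a*w - 45*w^2 + 78*w - 21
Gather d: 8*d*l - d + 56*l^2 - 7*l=d*(8*l - 1) + 56*l^2 - 7*l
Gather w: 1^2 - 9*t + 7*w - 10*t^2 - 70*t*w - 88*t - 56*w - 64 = -10*t^2 - 97*t + w*(-70*t - 49) - 63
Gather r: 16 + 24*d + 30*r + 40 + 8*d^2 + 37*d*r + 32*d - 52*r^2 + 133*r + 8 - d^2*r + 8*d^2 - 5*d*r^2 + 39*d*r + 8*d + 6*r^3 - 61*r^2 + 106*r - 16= 16*d^2 + 64*d + 6*r^3 + r^2*(-5*d - 113) + r*(-d^2 + 76*d + 269) + 48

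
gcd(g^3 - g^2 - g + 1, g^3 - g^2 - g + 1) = g^3 - g^2 - g + 1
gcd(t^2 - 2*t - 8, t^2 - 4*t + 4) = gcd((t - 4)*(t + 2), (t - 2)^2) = 1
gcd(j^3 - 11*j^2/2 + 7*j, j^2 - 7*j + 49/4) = j - 7/2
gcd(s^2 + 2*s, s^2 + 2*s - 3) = 1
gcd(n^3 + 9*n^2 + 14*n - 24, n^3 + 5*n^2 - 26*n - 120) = n^2 + 10*n + 24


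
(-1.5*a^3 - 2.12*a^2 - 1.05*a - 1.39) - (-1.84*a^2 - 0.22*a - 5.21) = -1.5*a^3 - 0.28*a^2 - 0.83*a + 3.82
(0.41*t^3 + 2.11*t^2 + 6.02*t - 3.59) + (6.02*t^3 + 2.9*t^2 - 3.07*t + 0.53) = 6.43*t^3 + 5.01*t^2 + 2.95*t - 3.06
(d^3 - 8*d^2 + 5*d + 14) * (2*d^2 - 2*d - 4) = 2*d^5 - 18*d^4 + 22*d^3 + 50*d^2 - 48*d - 56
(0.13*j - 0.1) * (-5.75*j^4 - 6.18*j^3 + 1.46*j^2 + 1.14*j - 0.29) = -0.7475*j^5 - 0.2284*j^4 + 0.8078*j^3 + 0.00220000000000001*j^2 - 0.1517*j + 0.029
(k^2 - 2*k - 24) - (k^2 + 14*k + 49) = -16*k - 73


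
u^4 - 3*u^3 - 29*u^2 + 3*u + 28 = (u - 7)*(u - 1)*(u + 1)*(u + 4)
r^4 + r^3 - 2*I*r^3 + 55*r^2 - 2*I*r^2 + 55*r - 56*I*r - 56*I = (r + 1)*(r - 8*I)*(r - I)*(r + 7*I)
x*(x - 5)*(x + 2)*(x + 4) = x^4 + x^3 - 22*x^2 - 40*x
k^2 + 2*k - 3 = (k - 1)*(k + 3)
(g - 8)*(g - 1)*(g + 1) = g^3 - 8*g^2 - g + 8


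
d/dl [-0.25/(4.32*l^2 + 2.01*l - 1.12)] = (2.16*l + 0.5025)/(4.32*l^2 + 2.01*l - 1.12)^2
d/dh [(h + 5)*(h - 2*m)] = 2*h - 2*m + 5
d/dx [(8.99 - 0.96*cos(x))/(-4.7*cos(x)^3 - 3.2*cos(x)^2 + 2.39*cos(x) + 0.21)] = (9.024*cos(x)^3 - 123.687*cos(x)^2 - 57.536*cos(x) + 21.6877)*sin(x)/(22.09*cos(x)^6 + 30.08*cos(x)^5 - 12.226*cos(x)^4 - 17.27*cos(x)^3 + 4.3681*cos(x)^2 + 1.0038*cos(x) + 0.0441)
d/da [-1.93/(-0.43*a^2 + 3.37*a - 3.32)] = (6.5041 - 1.6598*a)/(0.43*a^2 - 3.37*a + 3.32)^2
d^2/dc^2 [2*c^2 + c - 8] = 4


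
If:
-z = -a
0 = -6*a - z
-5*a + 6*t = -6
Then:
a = 0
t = -1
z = 0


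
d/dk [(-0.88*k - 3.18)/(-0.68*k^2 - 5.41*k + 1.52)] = (0.5984*k^2 + 4.7608*k - (0.88*k + 3.18)*(1.36*k + 5.41) - 1.3376)/(0.68*k^2 + 5.41*k - 1.52)^2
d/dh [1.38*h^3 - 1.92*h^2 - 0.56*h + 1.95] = 4.14*h^2 - 3.84*h - 0.56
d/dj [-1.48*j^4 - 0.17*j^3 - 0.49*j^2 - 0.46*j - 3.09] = -5.92*j^3 - 0.51*j^2 - 0.98*j - 0.46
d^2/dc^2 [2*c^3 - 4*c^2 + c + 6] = 12*c - 8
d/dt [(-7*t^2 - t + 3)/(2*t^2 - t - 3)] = 3*(3*t^2 + 10*t + 2)/(4*t^4 - 4*t^3 - 11*t^2 + 6*t + 9)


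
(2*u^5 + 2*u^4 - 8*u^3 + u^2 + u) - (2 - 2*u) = 2*u^5 + 2*u^4 - 8*u^3 + u^2 + 3*u - 2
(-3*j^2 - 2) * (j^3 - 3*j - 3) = -3*j^5 + 7*j^3 + 9*j^2 + 6*j + 6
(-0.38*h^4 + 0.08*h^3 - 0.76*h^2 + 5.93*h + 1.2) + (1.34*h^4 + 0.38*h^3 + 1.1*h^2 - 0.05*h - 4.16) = 0.96*h^4 + 0.46*h^3 + 0.34*h^2 + 5.88*h - 2.96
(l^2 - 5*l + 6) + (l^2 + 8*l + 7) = 2*l^2 + 3*l + 13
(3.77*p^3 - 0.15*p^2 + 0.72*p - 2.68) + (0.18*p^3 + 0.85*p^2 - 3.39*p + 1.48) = 3.95*p^3 + 0.7*p^2 - 2.67*p - 1.2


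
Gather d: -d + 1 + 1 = 2 - d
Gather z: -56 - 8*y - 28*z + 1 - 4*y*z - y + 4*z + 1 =-9*y + z*(-4*y - 24) - 54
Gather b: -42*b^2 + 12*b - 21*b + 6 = -42*b^2 - 9*b + 6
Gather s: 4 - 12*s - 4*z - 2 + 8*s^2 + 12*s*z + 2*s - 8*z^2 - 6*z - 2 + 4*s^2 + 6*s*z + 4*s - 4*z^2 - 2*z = 12*s^2 + s*(18*z - 6) - 12*z^2 - 12*z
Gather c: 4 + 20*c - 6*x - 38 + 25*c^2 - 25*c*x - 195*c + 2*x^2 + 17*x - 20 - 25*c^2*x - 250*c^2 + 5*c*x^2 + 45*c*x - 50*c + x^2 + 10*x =c^2*(-25*x - 225) + c*(5*x^2 + 20*x - 225) + 3*x^2 + 21*x - 54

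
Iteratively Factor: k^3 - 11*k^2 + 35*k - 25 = (k - 5)*(k^2 - 6*k + 5) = (k - 5)^2*(k - 1)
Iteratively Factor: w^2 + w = (w)*(w + 1)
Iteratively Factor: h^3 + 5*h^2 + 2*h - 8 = (h + 4)*(h^2 + h - 2) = (h + 2)*(h + 4)*(h - 1)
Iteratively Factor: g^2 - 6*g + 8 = (g - 4)*(g - 2)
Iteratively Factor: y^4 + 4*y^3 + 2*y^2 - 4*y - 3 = (y + 3)*(y^3 + y^2 - y - 1) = (y - 1)*(y + 3)*(y^2 + 2*y + 1) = (y - 1)*(y + 1)*(y + 3)*(y + 1)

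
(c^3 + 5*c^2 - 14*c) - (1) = c^3 + 5*c^2 - 14*c - 1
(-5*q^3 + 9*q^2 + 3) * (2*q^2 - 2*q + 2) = -10*q^5 + 28*q^4 - 28*q^3 + 24*q^2 - 6*q + 6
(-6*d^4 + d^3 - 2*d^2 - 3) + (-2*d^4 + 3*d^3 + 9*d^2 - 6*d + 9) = -8*d^4 + 4*d^3 + 7*d^2 - 6*d + 6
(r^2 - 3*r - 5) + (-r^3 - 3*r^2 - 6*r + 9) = -r^3 - 2*r^2 - 9*r + 4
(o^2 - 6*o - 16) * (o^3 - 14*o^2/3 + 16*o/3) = o^5 - 32*o^4/3 + 52*o^3/3 + 128*o^2/3 - 256*o/3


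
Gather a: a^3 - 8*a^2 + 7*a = a^3 - 8*a^2 + 7*a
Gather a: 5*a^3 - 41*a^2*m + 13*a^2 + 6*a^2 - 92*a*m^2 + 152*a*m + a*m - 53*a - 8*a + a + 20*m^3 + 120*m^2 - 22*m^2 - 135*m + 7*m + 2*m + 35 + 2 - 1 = 5*a^3 + a^2*(19 - 41*m) + a*(-92*m^2 + 153*m - 60) + 20*m^3 + 98*m^2 - 126*m + 36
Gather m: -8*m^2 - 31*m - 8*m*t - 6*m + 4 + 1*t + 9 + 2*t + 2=-8*m^2 + m*(-8*t - 37) + 3*t + 15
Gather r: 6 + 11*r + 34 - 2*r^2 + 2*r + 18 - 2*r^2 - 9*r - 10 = -4*r^2 + 4*r + 48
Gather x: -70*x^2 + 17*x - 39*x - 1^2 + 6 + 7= -70*x^2 - 22*x + 12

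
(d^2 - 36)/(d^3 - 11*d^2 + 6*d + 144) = (d + 6)/(d^2 - 5*d - 24)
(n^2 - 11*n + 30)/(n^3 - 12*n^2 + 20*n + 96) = (n - 5)/(n^2 - 6*n - 16)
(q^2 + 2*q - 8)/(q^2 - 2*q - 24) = (q - 2)/(q - 6)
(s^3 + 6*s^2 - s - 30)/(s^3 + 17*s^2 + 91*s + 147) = (s^2 + 3*s - 10)/(s^2 + 14*s + 49)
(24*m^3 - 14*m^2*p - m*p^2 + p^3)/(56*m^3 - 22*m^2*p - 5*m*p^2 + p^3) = (-3*m + p)/(-7*m + p)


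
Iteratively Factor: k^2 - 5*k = (k)*(k - 5)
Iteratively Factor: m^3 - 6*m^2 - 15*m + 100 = (m - 5)*(m^2 - m - 20) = (m - 5)*(m + 4)*(m - 5)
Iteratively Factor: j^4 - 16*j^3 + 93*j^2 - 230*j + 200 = (j - 2)*(j^3 - 14*j^2 + 65*j - 100) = (j - 4)*(j - 2)*(j^2 - 10*j + 25) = (j - 5)*(j - 4)*(j - 2)*(j - 5)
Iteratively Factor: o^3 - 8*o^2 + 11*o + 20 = (o - 5)*(o^2 - 3*o - 4) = (o - 5)*(o + 1)*(o - 4)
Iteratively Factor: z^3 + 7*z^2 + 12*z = (z)*(z^2 + 7*z + 12) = z*(z + 4)*(z + 3)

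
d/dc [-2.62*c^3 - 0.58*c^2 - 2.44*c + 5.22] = -7.86*c^2 - 1.16*c - 2.44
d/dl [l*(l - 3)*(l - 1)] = 3*l^2 - 8*l + 3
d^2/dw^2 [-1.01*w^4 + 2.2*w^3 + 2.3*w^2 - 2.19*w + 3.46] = -12.12*w^2 + 13.2*w + 4.6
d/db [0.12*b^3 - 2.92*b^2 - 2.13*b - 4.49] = 0.36*b^2 - 5.84*b - 2.13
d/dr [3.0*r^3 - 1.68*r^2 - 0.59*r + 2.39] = 9.0*r^2 - 3.36*r - 0.59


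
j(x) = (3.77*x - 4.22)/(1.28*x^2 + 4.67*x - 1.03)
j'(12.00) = -0.01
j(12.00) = 0.17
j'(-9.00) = -0.13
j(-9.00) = -0.63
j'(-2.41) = -1.63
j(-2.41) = 2.74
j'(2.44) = 0.04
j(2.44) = 0.28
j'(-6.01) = -0.76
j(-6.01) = -1.57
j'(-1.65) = -0.55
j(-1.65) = 1.99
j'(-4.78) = -4.21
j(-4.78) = -3.77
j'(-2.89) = -3.79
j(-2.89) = 3.94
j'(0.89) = 1.26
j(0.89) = -0.21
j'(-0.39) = 1.54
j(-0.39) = 2.14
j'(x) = (-2.56*x - 4.67)*(3.77*x - 4.22)/(1.28*x^2 + 4.67*x - 1.03)^2 + 3.77/(1.28*x^2 + 4.67*x - 1.03) = (-4.8256*x^2 + 10.8032*x + 15.8243)/(1.6384*x^4 + 11.9552*x^3 + 19.1721*x^2 - 9.6202*x + 1.0609)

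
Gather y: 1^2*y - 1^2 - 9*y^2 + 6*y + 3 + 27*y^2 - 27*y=18*y^2 - 20*y + 2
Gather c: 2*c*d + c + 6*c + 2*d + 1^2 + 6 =c*(2*d + 7) + 2*d + 7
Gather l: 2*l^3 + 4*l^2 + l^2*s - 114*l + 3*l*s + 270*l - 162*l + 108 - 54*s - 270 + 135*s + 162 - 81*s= 2*l^3 + l^2*(s + 4) + l*(3*s - 6)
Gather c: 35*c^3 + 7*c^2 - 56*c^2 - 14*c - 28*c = 35*c^3 - 49*c^2 - 42*c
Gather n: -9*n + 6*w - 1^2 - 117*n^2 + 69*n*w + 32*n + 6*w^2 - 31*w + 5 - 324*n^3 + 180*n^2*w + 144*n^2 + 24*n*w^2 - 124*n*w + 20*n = -324*n^3 + n^2*(180*w + 27) + n*(24*w^2 - 55*w + 43) + 6*w^2 - 25*w + 4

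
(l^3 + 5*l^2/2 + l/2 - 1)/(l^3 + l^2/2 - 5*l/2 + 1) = (l + 1)/(l - 1)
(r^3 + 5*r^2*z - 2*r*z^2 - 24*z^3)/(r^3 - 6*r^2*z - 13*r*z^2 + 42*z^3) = (-r - 4*z)/(-r + 7*z)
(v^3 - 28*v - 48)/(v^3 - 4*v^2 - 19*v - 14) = (v^2 - 2*v - 24)/(v^2 - 6*v - 7)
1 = 1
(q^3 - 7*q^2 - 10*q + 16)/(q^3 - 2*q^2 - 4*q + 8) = (q^2 - 9*q + 8)/(q^2 - 4*q + 4)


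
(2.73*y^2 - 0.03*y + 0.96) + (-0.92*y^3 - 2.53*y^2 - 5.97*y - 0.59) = -0.92*y^3 + 0.2*y^2 - 6.0*y + 0.37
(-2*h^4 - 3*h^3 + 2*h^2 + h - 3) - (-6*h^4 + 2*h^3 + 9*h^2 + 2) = 4*h^4 - 5*h^3 - 7*h^2 + h - 5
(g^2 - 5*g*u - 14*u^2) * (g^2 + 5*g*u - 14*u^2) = g^4 - 53*g^2*u^2 + 196*u^4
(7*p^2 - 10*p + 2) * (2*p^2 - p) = 14*p^4 - 27*p^3 + 14*p^2 - 2*p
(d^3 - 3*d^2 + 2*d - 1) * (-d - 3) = -d^4 + 7*d^2 - 5*d + 3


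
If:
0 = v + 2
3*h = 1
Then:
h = 1/3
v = -2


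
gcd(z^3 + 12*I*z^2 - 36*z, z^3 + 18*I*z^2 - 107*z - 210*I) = z + 6*I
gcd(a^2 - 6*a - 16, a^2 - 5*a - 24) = a - 8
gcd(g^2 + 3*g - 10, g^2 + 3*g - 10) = g^2 + 3*g - 10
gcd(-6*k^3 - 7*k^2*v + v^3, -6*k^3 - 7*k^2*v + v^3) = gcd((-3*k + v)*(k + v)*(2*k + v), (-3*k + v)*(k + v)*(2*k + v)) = -6*k^3 - 7*k^2*v + v^3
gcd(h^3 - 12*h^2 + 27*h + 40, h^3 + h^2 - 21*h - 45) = h - 5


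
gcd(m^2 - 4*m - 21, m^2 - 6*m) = 1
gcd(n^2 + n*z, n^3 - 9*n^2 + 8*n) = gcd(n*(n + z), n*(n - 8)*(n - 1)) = n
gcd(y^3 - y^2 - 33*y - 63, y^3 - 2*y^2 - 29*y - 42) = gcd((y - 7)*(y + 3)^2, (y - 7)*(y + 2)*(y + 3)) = y^2 - 4*y - 21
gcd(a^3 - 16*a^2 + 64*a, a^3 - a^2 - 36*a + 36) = 1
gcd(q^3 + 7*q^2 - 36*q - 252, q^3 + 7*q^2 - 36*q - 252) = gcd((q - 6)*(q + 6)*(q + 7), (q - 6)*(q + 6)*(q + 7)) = q^3 + 7*q^2 - 36*q - 252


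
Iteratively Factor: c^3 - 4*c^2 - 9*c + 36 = (c - 4)*(c^2 - 9) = (c - 4)*(c - 3)*(c + 3)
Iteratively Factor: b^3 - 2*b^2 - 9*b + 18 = (b - 2)*(b^2 - 9) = (b - 3)*(b - 2)*(b + 3)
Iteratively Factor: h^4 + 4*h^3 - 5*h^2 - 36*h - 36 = (h - 3)*(h^3 + 7*h^2 + 16*h + 12) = (h - 3)*(h + 3)*(h^2 + 4*h + 4) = (h - 3)*(h + 2)*(h + 3)*(h + 2)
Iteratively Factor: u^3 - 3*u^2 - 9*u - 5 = (u - 5)*(u^2 + 2*u + 1) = (u - 5)*(u + 1)*(u + 1)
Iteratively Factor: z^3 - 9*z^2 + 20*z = (z)*(z^2 - 9*z + 20) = z*(z - 4)*(z - 5)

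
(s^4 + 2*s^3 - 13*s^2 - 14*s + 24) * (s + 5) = s^5 + 7*s^4 - 3*s^3 - 79*s^2 - 46*s + 120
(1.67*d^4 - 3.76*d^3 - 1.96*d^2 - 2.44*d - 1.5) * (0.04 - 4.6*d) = -7.682*d^5 + 17.3628*d^4 + 8.8656*d^3 + 11.1456*d^2 + 6.8024*d - 0.06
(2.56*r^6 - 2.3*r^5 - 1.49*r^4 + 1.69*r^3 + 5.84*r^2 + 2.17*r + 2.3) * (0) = 0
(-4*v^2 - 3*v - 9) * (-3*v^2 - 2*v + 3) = 12*v^4 + 17*v^3 + 21*v^2 + 9*v - 27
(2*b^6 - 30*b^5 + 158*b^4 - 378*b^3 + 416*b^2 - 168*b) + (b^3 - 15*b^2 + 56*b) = 2*b^6 - 30*b^5 + 158*b^4 - 377*b^3 + 401*b^2 - 112*b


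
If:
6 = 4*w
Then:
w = 3/2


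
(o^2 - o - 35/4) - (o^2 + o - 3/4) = -2*o - 8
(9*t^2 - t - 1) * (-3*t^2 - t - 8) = -27*t^4 - 6*t^3 - 68*t^2 + 9*t + 8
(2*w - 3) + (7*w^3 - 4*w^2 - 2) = 7*w^3 - 4*w^2 + 2*w - 5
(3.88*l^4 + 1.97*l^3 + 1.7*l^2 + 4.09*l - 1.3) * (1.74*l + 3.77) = 6.7512*l^5 + 18.0554*l^4 + 10.3849*l^3 + 13.5256*l^2 + 13.1573*l - 4.901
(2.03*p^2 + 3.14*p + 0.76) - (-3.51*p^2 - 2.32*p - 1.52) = 5.54*p^2 + 5.46*p + 2.28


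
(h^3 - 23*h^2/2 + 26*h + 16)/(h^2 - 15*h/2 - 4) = h - 4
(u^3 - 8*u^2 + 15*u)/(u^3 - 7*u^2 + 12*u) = (u - 5)/(u - 4)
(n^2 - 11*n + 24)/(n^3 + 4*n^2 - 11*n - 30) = (n - 8)/(n^2 + 7*n + 10)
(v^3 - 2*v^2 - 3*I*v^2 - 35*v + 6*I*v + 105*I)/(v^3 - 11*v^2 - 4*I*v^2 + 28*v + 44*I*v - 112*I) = (v^2 + v*(5 - 3*I) - 15*I)/(v^2 - 4*v*(1 + I) + 16*I)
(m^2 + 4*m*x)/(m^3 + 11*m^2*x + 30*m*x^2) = (m + 4*x)/(m^2 + 11*m*x + 30*x^2)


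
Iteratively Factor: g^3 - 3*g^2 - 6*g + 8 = (g + 2)*(g^2 - 5*g + 4) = (g - 4)*(g + 2)*(g - 1)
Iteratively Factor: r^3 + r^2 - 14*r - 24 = (r - 4)*(r^2 + 5*r + 6) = (r - 4)*(r + 2)*(r + 3)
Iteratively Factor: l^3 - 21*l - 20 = (l - 5)*(l^2 + 5*l + 4) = (l - 5)*(l + 4)*(l + 1)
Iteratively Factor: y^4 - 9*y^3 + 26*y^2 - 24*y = (y)*(y^3 - 9*y^2 + 26*y - 24) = y*(y - 2)*(y^2 - 7*y + 12) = y*(y - 3)*(y - 2)*(y - 4)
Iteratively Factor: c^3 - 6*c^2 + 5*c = (c - 5)*(c^2 - c) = c*(c - 5)*(c - 1)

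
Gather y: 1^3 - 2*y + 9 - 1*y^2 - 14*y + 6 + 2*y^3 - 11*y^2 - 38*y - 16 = 2*y^3 - 12*y^2 - 54*y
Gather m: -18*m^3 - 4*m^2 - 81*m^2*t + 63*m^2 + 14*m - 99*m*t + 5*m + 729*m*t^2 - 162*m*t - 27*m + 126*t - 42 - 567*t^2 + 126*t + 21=-18*m^3 + m^2*(59 - 81*t) + m*(729*t^2 - 261*t - 8) - 567*t^2 + 252*t - 21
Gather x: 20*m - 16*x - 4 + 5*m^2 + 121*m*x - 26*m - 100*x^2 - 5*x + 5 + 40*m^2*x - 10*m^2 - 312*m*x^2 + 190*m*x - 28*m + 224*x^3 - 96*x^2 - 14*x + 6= -5*m^2 - 34*m + 224*x^3 + x^2*(-312*m - 196) + x*(40*m^2 + 311*m - 35) + 7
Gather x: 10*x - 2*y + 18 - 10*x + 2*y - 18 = 0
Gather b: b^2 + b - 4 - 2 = b^2 + b - 6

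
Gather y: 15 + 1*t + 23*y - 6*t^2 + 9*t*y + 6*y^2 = -6*t^2 + t + 6*y^2 + y*(9*t + 23) + 15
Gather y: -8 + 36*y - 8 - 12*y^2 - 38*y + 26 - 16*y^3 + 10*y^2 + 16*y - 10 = -16*y^3 - 2*y^2 + 14*y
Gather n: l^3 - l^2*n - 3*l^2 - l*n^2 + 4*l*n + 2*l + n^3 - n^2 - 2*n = l^3 - 3*l^2 + 2*l + n^3 + n^2*(-l - 1) + n*(-l^2 + 4*l - 2)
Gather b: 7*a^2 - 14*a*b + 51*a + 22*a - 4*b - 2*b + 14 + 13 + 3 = 7*a^2 + 73*a + b*(-14*a - 6) + 30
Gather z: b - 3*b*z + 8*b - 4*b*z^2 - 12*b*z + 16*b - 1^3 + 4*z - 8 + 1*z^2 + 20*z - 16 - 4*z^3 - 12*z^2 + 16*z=25*b - 4*z^3 + z^2*(-4*b - 11) + z*(40 - 15*b) - 25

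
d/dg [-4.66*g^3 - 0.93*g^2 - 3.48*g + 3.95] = -13.98*g^2 - 1.86*g - 3.48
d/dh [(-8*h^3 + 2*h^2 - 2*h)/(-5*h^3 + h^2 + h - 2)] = 2*(h^4 - 18*h^3 + 26*h^2 - 4*h + 2)/(25*h^6 - 10*h^5 - 9*h^4 + 22*h^3 - 3*h^2 - 4*h + 4)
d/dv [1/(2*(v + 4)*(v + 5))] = (-v - 9/2)/(v^4 + 18*v^3 + 121*v^2 + 360*v + 400)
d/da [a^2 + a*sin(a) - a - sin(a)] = a*cos(a) + 2*a - sqrt(2)*cos(a + pi/4) - 1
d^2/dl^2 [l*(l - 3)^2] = 6*l - 12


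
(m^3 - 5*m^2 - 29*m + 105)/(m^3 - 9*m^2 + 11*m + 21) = (m + 5)/(m + 1)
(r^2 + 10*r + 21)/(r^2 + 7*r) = (r + 3)/r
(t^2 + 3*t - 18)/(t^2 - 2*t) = (t^2 + 3*t - 18)/(t*(t - 2))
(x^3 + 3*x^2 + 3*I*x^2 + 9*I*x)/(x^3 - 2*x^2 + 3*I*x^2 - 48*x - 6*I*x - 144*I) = x*(x + 3)/(x^2 - 2*x - 48)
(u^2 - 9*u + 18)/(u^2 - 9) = (u - 6)/(u + 3)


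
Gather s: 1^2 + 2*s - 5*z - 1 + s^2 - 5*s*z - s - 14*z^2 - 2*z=s^2 + s*(1 - 5*z) - 14*z^2 - 7*z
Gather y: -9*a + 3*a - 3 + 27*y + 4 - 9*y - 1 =-6*a + 18*y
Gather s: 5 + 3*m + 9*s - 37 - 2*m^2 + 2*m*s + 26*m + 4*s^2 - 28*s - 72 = -2*m^2 + 29*m + 4*s^2 + s*(2*m - 19) - 104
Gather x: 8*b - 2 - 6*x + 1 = 8*b - 6*x - 1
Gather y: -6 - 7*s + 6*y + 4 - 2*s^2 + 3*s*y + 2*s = -2*s^2 - 5*s + y*(3*s + 6) - 2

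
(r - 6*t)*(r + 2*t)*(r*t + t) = r^3*t - 4*r^2*t^2 + r^2*t - 12*r*t^3 - 4*r*t^2 - 12*t^3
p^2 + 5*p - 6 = (p - 1)*(p + 6)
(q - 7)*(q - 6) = q^2 - 13*q + 42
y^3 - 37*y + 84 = (y - 4)*(y - 3)*(y + 7)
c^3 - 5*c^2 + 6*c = c*(c - 3)*(c - 2)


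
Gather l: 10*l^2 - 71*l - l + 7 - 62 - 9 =10*l^2 - 72*l - 64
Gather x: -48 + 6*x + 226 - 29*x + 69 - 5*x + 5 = 252 - 28*x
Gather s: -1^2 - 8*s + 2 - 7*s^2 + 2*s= -7*s^2 - 6*s + 1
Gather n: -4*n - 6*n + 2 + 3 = 5 - 10*n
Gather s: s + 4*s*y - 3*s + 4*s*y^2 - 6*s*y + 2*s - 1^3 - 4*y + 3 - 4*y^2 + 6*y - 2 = s*(4*y^2 - 2*y) - 4*y^2 + 2*y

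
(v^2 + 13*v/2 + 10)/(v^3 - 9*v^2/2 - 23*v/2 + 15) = (v + 4)/(v^2 - 7*v + 6)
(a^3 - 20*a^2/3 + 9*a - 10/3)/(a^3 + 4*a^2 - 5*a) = (3*a^2 - 17*a + 10)/(3*a*(a + 5))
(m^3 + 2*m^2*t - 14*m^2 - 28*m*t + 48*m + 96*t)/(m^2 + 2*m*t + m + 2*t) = (m^2 - 14*m + 48)/(m + 1)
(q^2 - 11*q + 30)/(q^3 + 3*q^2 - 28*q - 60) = (q - 6)/(q^2 + 8*q + 12)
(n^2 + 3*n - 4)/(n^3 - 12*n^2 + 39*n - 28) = (n + 4)/(n^2 - 11*n + 28)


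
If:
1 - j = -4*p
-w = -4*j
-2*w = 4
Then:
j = -1/2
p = -3/8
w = -2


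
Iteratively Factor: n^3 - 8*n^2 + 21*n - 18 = (n - 3)*(n^2 - 5*n + 6) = (n - 3)^2*(n - 2)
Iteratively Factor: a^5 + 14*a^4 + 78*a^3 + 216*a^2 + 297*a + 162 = (a + 2)*(a^4 + 12*a^3 + 54*a^2 + 108*a + 81) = (a + 2)*(a + 3)*(a^3 + 9*a^2 + 27*a + 27) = (a + 2)*(a + 3)^2*(a^2 + 6*a + 9) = (a + 2)*(a + 3)^3*(a + 3)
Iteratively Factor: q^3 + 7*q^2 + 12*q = (q + 3)*(q^2 + 4*q) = (q + 3)*(q + 4)*(q)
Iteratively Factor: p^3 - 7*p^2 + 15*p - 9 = (p - 3)*(p^2 - 4*p + 3) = (p - 3)^2*(p - 1)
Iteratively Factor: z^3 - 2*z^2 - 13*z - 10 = (z + 2)*(z^2 - 4*z - 5) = (z - 5)*(z + 2)*(z + 1)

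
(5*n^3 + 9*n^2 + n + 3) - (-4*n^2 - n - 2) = 5*n^3 + 13*n^2 + 2*n + 5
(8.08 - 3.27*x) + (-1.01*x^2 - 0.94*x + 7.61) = -1.01*x^2 - 4.21*x + 15.69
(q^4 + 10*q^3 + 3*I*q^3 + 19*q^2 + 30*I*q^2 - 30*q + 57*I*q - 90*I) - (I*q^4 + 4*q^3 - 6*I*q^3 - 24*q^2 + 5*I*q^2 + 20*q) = q^4 - I*q^4 + 6*q^3 + 9*I*q^3 + 43*q^2 + 25*I*q^2 - 50*q + 57*I*q - 90*I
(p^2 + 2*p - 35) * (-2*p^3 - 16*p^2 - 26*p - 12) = -2*p^5 - 20*p^4 + 12*p^3 + 496*p^2 + 886*p + 420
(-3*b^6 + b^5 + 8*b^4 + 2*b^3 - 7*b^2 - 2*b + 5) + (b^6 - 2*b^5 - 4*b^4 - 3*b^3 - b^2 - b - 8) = -2*b^6 - b^5 + 4*b^4 - b^3 - 8*b^2 - 3*b - 3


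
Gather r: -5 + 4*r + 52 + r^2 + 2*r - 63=r^2 + 6*r - 16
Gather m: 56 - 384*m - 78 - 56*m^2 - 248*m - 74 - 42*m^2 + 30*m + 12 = -98*m^2 - 602*m - 84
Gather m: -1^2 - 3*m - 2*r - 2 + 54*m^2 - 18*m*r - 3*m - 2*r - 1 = 54*m^2 + m*(-18*r - 6) - 4*r - 4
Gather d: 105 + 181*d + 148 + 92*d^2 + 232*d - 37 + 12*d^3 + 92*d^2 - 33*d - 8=12*d^3 + 184*d^2 + 380*d + 208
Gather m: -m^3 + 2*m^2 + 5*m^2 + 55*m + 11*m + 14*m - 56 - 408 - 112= -m^3 + 7*m^2 + 80*m - 576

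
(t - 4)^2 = t^2 - 8*t + 16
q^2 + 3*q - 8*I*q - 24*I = (q + 3)*(q - 8*I)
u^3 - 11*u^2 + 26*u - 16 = (u - 8)*(u - 2)*(u - 1)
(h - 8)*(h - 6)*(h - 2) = h^3 - 16*h^2 + 76*h - 96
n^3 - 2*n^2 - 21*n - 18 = (n - 6)*(n + 1)*(n + 3)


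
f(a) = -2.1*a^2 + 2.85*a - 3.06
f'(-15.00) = 65.85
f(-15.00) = -518.31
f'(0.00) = 2.85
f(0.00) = -3.06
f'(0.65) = 0.12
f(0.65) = -2.09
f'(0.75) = -0.30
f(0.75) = -2.10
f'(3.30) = -11.01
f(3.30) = -16.52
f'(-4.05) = 19.86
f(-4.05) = -49.05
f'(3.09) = -10.13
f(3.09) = -14.30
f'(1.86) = -4.96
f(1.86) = -5.02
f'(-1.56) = 9.40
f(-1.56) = -12.62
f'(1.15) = -1.98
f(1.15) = -2.56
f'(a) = 2.85 - 4.2*a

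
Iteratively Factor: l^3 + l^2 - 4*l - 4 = (l + 1)*(l^2 - 4) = (l + 1)*(l + 2)*(l - 2)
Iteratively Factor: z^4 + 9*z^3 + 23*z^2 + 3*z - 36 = (z - 1)*(z^3 + 10*z^2 + 33*z + 36) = (z - 1)*(z + 3)*(z^2 + 7*z + 12) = (z - 1)*(z + 3)*(z + 4)*(z + 3)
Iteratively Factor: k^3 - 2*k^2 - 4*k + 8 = (k - 2)*(k^2 - 4) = (k - 2)*(k + 2)*(k - 2)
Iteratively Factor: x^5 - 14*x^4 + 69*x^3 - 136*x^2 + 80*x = (x - 5)*(x^4 - 9*x^3 + 24*x^2 - 16*x) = (x - 5)*(x - 4)*(x^3 - 5*x^2 + 4*x) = x*(x - 5)*(x - 4)*(x^2 - 5*x + 4) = x*(x - 5)*(x - 4)^2*(x - 1)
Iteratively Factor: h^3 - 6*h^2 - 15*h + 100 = (h - 5)*(h^2 - h - 20) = (h - 5)^2*(h + 4)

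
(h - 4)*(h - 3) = h^2 - 7*h + 12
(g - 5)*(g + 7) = g^2 + 2*g - 35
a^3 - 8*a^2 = a^2*(a - 8)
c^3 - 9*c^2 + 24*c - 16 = (c - 4)^2*(c - 1)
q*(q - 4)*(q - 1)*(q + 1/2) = q^4 - 9*q^3/2 + 3*q^2/2 + 2*q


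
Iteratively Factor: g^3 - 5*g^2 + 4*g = (g - 4)*(g^2 - g) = (g - 4)*(g - 1)*(g)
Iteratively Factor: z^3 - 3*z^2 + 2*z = (z - 1)*(z^2 - 2*z) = (z - 2)*(z - 1)*(z)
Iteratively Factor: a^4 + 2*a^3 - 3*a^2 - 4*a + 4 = (a - 1)*(a^3 + 3*a^2 - 4) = (a - 1)*(a + 2)*(a^2 + a - 2) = (a - 1)*(a + 2)^2*(a - 1)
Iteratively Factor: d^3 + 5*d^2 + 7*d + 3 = (d + 1)*(d^2 + 4*d + 3) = (d + 1)*(d + 3)*(d + 1)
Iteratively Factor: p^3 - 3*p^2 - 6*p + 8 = (p + 2)*(p^2 - 5*p + 4) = (p - 4)*(p + 2)*(p - 1)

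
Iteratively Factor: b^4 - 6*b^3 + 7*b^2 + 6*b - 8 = (b - 1)*(b^3 - 5*b^2 + 2*b + 8) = (b - 1)*(b + 1)*(b^2 - 6*b + 8) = (b - 4)*(b - 1)*(b + 1)*(b - 2)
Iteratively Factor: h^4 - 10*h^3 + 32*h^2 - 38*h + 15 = (h - 1)*(h^3 - 9*h^2 + 23*h - 15) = (h - 1)^2*(h^2 - 8*h + 15) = (h - 5)*(h - 1)^2*(h - 3)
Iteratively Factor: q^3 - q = (q + 1)*(q^2 - q) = q*(q + 1)*(q - 1)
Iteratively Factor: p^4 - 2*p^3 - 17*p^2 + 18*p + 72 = (p + 3)*(p^3 - 5*p^2 - 2*p + 24) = (p + 2)*(p + 3)*(p^2 - 7*p + 12) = (p - 3)*(p + 2)*(p + 3)*(p - 4)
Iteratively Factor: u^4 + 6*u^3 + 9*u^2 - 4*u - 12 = (u + 2)*(u^3 + 4*u^2 + u - 6) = (u + 2)^2*(u^2 + 2*u - 3) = (u + 2)^2*(u + 3)*(u - 1)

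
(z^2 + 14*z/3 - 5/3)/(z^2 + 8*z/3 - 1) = (z + 5)/(z + 3)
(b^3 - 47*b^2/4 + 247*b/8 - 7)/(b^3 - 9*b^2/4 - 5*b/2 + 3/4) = (b^2 - 23*b/2 + 28)/(b^2 - 2*b - 3)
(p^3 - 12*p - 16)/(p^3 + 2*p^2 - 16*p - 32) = (p + 2)/(p + 4)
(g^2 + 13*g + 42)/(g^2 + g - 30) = (g + 7)/(g - 5)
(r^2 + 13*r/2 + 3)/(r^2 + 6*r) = (r + 1/2)/r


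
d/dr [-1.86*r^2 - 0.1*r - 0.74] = -3.72*r - 0.1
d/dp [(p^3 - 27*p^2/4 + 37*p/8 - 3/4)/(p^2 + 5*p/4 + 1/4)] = (32*p^4 + 80*p^3 - 394*p^2 - 60*p + 67)/(2*(16*p^4 + 40*p^3 + 33*p^2 + 10*p + 1))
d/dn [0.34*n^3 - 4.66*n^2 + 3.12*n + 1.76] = 1.02*n^2 - 9.32*n + 3.12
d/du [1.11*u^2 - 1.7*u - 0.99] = 2.22*u - 1.7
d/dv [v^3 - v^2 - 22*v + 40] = 3*v^2 - 2*v - 22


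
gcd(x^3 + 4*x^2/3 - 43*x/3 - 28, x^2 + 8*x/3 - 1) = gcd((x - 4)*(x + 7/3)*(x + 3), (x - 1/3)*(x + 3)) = x + 3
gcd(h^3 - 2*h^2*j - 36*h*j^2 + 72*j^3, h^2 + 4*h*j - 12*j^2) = h^2 + 4*h*j - 12*j^2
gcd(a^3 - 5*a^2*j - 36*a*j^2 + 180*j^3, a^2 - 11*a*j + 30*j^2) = a^2 - 11*a*j + 30*j^2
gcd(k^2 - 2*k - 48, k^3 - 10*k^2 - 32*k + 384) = k^2 - 2*k - 48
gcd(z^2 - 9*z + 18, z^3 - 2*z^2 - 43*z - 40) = 1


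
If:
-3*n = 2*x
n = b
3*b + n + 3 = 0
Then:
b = -3/4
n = -3/4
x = 9/8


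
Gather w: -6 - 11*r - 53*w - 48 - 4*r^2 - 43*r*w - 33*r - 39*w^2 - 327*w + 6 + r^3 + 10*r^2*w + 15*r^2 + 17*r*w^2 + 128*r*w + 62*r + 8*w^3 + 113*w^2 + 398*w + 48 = r^3 + 11*r^2 + 18*r + 8*w^3 + w^2*(17*r + 74) + w*(10*r^2 + 85*r + 18)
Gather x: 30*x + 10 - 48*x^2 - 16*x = -48*x^2 + 14*x + 10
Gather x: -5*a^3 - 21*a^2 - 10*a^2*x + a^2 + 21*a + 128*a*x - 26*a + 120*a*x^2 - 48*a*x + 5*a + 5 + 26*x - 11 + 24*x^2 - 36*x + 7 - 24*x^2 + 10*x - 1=-5*a^3 - 20*a^2 + 120*a*x^2 + x*(-10*a^2 + 80*a)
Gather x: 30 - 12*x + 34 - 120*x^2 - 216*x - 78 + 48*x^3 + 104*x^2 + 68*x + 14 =48*x^3 - 16*x^2 - 160*x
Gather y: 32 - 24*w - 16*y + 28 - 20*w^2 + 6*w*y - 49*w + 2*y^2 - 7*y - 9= -20*w^2 - 73*w + 2*y^2 + y*(6*w - 23) + 51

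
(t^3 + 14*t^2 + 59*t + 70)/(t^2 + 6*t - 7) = (t^2 + 7*t + 10)/(t - 1)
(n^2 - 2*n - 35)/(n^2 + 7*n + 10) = (n - 7)/(n + 2)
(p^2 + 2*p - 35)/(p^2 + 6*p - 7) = (p - 5)/(p - 1)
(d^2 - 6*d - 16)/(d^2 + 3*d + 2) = (d - 8)/(d + 1)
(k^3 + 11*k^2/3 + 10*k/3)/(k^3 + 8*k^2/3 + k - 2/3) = k*(3*k + 5)/(3*k^2 + 2*k - 1)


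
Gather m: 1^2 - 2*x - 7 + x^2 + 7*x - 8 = x^2 + 5*x - 14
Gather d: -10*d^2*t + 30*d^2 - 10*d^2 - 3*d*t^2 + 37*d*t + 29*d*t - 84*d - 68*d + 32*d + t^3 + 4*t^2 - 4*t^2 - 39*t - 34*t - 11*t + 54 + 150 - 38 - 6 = d^2*(20 - 10*t) + d*(-3*t^2 + 66*t - 120) + t^3 - 84*t + 160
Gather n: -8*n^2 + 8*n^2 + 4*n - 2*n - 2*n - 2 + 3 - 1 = 0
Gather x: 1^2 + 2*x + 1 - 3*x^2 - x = -3*x^2 + x + 2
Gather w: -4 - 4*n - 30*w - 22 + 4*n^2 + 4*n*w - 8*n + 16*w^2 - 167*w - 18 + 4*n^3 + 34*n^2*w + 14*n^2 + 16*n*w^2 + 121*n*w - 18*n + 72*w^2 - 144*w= 4*n^3 + 18*n^2 - 30*n + w^2*(16*n + 88) + w*(34*n^2 + 125*n - 341) - 44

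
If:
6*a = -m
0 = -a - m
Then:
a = 0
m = 0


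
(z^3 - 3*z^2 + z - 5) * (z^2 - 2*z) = z^5 - 5*z^4 + 7*z^3 - 7*z^2 + 10*z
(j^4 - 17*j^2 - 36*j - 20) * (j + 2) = j^5 + 2*j^4 - 17*j^3 - 70*j^2 - 92*j - 40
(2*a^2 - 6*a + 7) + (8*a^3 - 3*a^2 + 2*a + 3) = 8*a^3 - a^2 - 4*a + 10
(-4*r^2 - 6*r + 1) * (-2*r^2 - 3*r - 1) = 8*r^4 + 24*r^3 + 20*r^2 + 3*r - 1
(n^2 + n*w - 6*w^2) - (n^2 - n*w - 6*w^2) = 2*n*w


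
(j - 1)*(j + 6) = j^2 + 5*j - 6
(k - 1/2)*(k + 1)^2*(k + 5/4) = k^4 + 11*k^3/4 + 15*k^2/8 - k/2 - 5/8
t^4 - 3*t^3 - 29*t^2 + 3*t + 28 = (t - 7)*(t - 1)*(t + 1)*(t + 4)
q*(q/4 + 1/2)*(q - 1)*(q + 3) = q^4/4 + q^3 + q^2/4 - 3*q/2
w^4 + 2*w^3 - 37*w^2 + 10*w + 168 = (w - 4)*(w - 3)*(w + 2)*(w + 7)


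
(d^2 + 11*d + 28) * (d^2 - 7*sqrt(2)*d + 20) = d^4 - 7*sqrt(2)*d^3 + 11*d^3 - 77*sqrt(2)*d^2 + 48*d^2 - 196*sqrt(2)*d + 220*d + 560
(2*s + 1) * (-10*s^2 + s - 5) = -20*s^3 - 8*s^2 - 9*s - 5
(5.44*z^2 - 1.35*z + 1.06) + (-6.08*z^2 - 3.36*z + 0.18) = -0.64*z^2 - 4.71*z + 1.24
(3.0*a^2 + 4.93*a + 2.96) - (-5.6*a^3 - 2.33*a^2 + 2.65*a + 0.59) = 5.6*a^3 + 5.33*a^2 + 2.28*a + 2.37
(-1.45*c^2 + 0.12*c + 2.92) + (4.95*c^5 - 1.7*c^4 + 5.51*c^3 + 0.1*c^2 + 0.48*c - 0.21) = 4.95*c^5 - 1.7*c^4 + 5.51*c^3 - 1.35*c^2 + 0.6*c + 2.71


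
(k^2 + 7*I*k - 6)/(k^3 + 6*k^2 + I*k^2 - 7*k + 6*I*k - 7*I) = (k + 6*I)/(k^2 + 6*k - 7)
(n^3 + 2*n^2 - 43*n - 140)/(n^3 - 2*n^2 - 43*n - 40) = (n^2 - 3*n - 28)/(n^2 - 7*n - 8)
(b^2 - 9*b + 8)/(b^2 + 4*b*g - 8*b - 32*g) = (b - 1)/(b + 4*g)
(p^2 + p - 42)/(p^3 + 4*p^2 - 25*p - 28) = (p - 6)/(p^2 - 3*p - 4)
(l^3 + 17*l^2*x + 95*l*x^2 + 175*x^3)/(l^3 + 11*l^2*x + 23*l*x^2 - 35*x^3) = (-l - 5*x)/(-l + x)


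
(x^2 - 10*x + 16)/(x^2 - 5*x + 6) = (x - 8)/(x - 3)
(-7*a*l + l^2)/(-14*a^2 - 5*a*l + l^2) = l/(2*a + l)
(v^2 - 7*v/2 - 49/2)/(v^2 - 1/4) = 2*(2*v^2 - 7*v - 49)/(4*v^2 - 1)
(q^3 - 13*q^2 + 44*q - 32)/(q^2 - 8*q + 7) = (q^2 - 12*q + 32)/(q - 7)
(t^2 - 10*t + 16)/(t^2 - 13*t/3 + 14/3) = 3*(t - 8)/(3*t - 7)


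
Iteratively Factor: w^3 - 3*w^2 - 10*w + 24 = (w + 3)*(w^2 - 6*w + 8) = (w - 2)*(w + 3)*(w - 4)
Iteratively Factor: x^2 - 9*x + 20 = (x - 4)*(x - 5)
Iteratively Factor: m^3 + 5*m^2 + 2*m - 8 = (m - 1)*(m^2 + 6*m + 8) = (m - 1)*(m + 2)*(m + 4)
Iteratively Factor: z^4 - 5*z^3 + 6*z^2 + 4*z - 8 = (z + 1)*(z^3 - 6*z^2 + 12*z - 8) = (z - 2)*(z + 1)*(z^2 - 4*z + 4) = (z - 2)^2*(z + 1)*(z - 2)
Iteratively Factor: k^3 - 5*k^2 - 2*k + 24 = (k - 4)*(k^2 - k - 6) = (k - 4)*(k + 2)*(k - 3)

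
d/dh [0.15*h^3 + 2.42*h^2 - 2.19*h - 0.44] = 0.45*h^2 + 4.84*h - 2.19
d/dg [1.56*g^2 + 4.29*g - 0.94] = 3.12*g + 4.29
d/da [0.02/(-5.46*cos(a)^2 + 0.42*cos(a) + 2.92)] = (0.0084 - 0.2184*cos(a))*sin(a)/(-5.46*cos(a)^2 + 0.42*cos(a) + 2.92)^2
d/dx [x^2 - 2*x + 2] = 2*x - 2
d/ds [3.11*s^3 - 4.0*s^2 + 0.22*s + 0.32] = 9.33*s^2 - 8.0*s + 0.22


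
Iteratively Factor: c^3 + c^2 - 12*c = (c - 3)*(c^2 + 4*c) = (c - 3)*(c + 4)*(c)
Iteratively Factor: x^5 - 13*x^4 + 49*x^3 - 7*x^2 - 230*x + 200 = (x - 1)*(x^4 - 12*x^3 + 37*x^2 + 30*x - 200) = (x - 1)*(x + 2)*(x^3 - 14*x^2 + 65*x - 100) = (x - 5)*(x - 1)*(x + 2)*(x^2 - 9*x + 20) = (x - 5)*(x - 4)*(x - 1)*(x + 2)*(x - 5)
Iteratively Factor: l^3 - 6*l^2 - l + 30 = (l - 5)*(l^2 - l - 6) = (l - 5)*(l + 2)*(l - 3)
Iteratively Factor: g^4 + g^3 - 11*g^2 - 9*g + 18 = (g + 3)*(g^3 - 2*g^2 - 5*g + 6) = (g - 3)*(g + 3)*(g^2 + g - 2) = (g - 3)*(g - 1)*(g + 3)*(g + 2)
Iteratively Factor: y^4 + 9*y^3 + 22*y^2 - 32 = (y - 1)*(y^3 + 10*y^2 + 32*y + 32) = (y - 1)*(y + 2)*(y^2 + 8*y + 16) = (y - 1)*(y + 2)*(y + 4)*(y + 4)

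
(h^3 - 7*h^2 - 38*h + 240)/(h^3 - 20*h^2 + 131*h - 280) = (h + 6)/(h - 7)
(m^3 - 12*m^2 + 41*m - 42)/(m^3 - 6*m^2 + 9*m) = (m^2 - 9*m + 14)/(m*(m - 3))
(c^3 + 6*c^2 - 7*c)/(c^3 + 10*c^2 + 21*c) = (c - 1)/(c + 3)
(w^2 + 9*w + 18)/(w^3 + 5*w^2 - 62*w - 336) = (w + 3)/(w^2 - w - 56)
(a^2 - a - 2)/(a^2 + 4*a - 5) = (a^2 - a - 2)/(a^2 + 4*a - 5)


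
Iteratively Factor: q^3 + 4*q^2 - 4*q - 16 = (q + 2)*(q^2 + 2*q - 8) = (q - 2)*(q + 2)*(q + 4)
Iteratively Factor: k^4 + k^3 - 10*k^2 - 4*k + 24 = (k - 2)*(k^3 + 3*k^2 - 4*k - 12) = (k - 2)^2*(k^2 + 5*k + 6) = (k - 2)^2*(k + 3)*(k + 2)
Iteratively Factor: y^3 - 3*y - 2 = (y + 1)*(y^2 - y - 2) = (y + 1)^2*(y - 2)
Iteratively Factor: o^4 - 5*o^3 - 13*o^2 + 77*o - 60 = (o - 1)*(o^3 - 4*o^2 - 17*o + 60) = (o - 1)*(o + 4)*(o^2 - 8*o + 15) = (o - 3)*(o - 1)*(o + 4)*(o - 5)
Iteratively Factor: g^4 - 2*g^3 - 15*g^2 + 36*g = (g)*(g^3 - 2*g^2 - 15*g + 36) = g*(g - 3)*(g^2 + g - 12) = g*(g - 3)*(g + 4)*(g - 3)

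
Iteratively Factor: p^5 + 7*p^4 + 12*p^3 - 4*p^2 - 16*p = (p + 4)*(p^4 + 3*p^3 - 4*p) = (p + 2)*(p + 4)*(p^3 + p^2 - 2*p) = (p - 1)*(p + 2)*(p + 4)*(p^2 + 2*p) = (p - 1)*(p + 2)^2*(p + 4)*(p)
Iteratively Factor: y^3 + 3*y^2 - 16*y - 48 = (y + 4)*(y^2 - y - 12) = (y + 3)*(y + 4)*(y - 4)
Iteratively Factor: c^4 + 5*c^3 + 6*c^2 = (c + 3)*(c^3 + 2*c^2) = c*(c + 3)*(c^2 + 2*c) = c^2*(c + 3)*(c + 2)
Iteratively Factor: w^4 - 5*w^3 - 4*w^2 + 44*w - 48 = (w - 2)*(w^3 - 3*w^2 - 10*w + 24) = (w - 4)*(w - 2)*(w^2 + w - 6) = (w - 4)*(w - 2)*(w + 3)*(w - 2)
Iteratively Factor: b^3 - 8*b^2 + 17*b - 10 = (b - 1)*(b^2 - 7*b + 10) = (b - 5)*(b - 1)*(b - 2)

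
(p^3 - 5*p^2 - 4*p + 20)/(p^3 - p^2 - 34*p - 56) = (p^2 - 7*p + 10)/(p^2 - 3*p - 28)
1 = 1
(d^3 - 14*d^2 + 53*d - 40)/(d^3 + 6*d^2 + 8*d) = (d^3 - 14*d^2 + 53*d - 40)/(d*(d^2 + 6*d + 8))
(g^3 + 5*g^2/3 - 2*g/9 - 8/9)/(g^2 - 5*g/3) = (9*g^3 + 15*g^2 - 2*g - 8)/(3*g*(3*g - 5))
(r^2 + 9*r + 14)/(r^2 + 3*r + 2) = (r + 7)/(r + 1)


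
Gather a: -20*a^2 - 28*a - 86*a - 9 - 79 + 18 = -20*a^2 - 114*a - 70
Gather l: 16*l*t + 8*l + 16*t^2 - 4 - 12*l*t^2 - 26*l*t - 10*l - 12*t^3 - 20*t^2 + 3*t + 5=l*(-12*t^2 - 10*t - 2) - 12*t^3 - 4*t^2 + 3*t + 1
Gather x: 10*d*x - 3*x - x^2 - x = -x^2 + x*(10*d - 4)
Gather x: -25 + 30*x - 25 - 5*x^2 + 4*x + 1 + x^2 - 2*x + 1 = -4*x^2 + 32*x - 48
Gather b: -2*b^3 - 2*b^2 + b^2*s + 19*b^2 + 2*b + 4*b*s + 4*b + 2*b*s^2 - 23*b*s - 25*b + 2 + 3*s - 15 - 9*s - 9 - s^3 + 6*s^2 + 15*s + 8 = -2*b^3 + b^2*(s + 17) + b*(2*s^2 - 19*s - 19) - s^3 + 6*s^2 + 9*s - 14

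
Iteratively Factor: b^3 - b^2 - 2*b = (b)*(b^2 - b - 2) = b*(b + 1)*(b - 2)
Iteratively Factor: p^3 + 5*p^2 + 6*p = (p)*(p^2 + 5*p + 6) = p*(p + 2)*(p + 3)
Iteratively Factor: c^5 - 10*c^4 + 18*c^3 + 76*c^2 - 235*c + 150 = (c - 5)*(c^4 - 5*c^3 - 7*c^2 + 41*c - 30) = (c - 5)*(c - 1)*(c^3 - 4*c^2 - 11*c + 30) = (c - 5)*(c - 2)*(c - 1)*(c^2 - 2*c - 15) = (c - 5)^2*(c - 2)*(c - 1)*(c + 3)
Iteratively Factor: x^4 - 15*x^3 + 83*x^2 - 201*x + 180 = (x - 3)*(x^3 - 12*x^2 + 47*x - 60) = (x - 5)*(x - 3)*(x^2 - 7*x + 12) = (x - 5)*(x - 3)^2*(x - 4)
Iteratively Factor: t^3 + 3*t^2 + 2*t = (t)*(t^2 + 3*t + 2) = t*(t + 2)*(t + 1)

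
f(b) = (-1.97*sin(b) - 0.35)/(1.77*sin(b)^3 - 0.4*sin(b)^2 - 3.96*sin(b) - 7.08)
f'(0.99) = 0.10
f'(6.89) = 0.14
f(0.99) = 0.21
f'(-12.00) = 0.14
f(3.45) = -0.04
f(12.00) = -0.13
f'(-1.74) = -0.04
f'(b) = (-1.97*sin(b) - 0.35)*(-5.31*sin(b)^2*cos(b) + 0.8*sin(b)*cos(b) + 3.96*cos(b))/(1.77*sin(b)^3 - 0.4*sin(b)^2 - 3.96*sin(b) - 7.08)^2 - 1.97*cos(b)/(1.77*sin(b)^3 - 0.4*sin(b)^2 - 3.96*sin(b) - 7.08) = (6.9738*sin(b)^3 + 1.0705*sin(b)^2 - 0.279999999999999*sin(b) + 12.5616)*cos(b)/(3.1329*sin(b)^6 - 1.416*sin(b)^5 - 13.8584*sin(b)^4 - 21.8952*sin(b)^3 + 21.3456*sin(b)^2 + 56.0736*sin(b) + 50.1264)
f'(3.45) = -0.34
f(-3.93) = 0.18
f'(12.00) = 0.35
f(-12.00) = 0.16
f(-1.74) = -0.30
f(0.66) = 0.17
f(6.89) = 0.16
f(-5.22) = 0.21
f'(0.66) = 0.13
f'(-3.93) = -0.12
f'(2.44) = -0.13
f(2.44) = 0.17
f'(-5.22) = 0.09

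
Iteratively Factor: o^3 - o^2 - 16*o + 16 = (o - 1)*(o^2 - 16) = (o - 1)*(o + 4)*(o - 4)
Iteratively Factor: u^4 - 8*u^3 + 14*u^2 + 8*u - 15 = (u - 3)*(u^3 - 5*u^2 - u + 5) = (u - 5)*(u - 3)*(u^2 - 1) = (u - 5)*(u - 3)*(u - 1)*(u + 1)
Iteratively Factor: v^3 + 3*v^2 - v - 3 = (v + 1)*(v^2 + 2*v - 3) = (v - 1)*(v + 1)*(v + 3)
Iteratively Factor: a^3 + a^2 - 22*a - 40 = (a - 5)*(a^2 + 6*a + 8) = (a - 5)*(a + 4)*(a + 2)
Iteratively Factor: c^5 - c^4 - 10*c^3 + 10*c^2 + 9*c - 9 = (c - 3)*(c^4 + 2*c^3 - 4*c^2 - 2*c + 3) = (c - 3)*(c + 1)*(c^3 + c^2 - 5*c + 3) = (c - 3)*(c + 1)*(c + 3)*(c^2 - 2*c + 1) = (c - 3)*(c - 1)*(c + 1)*(c + 3)*(c - 1)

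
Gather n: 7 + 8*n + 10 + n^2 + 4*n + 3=n^2 + 12*n + 20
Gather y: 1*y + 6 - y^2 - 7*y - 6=-y^2 - 6*y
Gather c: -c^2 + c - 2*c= -c^2 - c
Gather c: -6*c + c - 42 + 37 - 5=-5*c - 10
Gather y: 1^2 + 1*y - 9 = y - 8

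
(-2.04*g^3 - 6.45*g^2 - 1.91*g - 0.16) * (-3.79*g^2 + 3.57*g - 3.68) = 7.7316*g^5 + 17.1627*g^4 - 8.2804*g^3 + 17.5237*g^2 + 6.4576*g + 0.5888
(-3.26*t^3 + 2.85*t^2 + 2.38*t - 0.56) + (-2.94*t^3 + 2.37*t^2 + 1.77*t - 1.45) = -6.2*t^3 + 5.22*t^2 + 4.15*t - 2.01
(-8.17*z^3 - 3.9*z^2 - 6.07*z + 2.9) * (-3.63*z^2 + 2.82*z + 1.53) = 29.6571*z^5 - 8.8824*z^4 - 1.464*z^3 - 33.6114*z^2 - 1.1091*z + 4.437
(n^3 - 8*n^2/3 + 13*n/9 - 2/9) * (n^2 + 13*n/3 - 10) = n^5 + 5*n^4/3 - 181*n^3/9 + 883*n^2/27 - 416*n/27 + 20/9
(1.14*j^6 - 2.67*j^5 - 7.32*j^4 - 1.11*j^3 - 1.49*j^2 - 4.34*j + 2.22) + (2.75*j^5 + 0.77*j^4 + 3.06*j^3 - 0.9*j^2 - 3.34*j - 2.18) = 1.14*j^6 + 0.0800000000000001*j^5 - 6.55*j^4 + 1.95*j^3 - 2.39*j^2 - 7.68*j + 0.04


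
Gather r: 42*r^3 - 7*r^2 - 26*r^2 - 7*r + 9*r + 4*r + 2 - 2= 42*r^3 - 33*r^2 + 6*r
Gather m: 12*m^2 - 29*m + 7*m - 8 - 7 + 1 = 12*m^2 - 22*m - 14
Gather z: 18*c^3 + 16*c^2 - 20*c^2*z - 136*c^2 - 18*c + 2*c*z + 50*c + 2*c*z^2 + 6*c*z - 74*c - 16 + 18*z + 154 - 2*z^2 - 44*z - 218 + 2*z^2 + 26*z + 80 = 18*c^3 - 120*c^2 + 2*c*z^2 - 42*c + z*(-20*c^2 + 8*c)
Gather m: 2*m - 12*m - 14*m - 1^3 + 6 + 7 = 12 - 24*m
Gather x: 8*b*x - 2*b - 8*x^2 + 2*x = -2*b - 8*x^2 + x*(8*b + 2)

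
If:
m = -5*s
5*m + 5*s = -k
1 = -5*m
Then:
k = 4/5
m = -1/5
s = 1/25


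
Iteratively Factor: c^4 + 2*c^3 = (c)*(c^3 + 2*c^2) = c^2*(c^2 + 2*c) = c^2*(c + 2)*(c)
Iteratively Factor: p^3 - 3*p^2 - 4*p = (p - 4)*(p^2 + p) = (p - 4)*(p + 1)*(p)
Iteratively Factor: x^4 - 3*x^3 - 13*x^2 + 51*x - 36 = (x + 4)*(x^3 - 7*x^2 + 15*x - 9) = (x - 3)*(x + 4)*(x^2 - 4*x + 3) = (x - 3)^2*(x + 4)*(x - 1)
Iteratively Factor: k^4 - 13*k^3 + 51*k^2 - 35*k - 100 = (k - 4)*(k^3 - 9*k^2 + 15*k + 25) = (k - 5)*(k - 4)*(k^2 - 4*k - 5) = (k - 5)^2*(k - 4)*(k + 1)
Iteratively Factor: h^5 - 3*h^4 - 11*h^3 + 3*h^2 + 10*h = (h - 5)*(h^4 + 2*h^3 - h^2 - 2*h) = (h - 5)*(h - 1)*(h^3 + 3*h^2 + 2*h) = (h - 5)*(h - 1)*(h + 1)*(h^2 + 2*h) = h*(h - 5)*(h - 1)*(h + 1)*(h + 2)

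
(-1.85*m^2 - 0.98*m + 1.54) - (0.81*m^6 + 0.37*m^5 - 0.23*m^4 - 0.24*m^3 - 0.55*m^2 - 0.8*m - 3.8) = -0.81*m^6 - 0.37*m^5 + 0.23*m^4 + 0.24*m^3 - 1.3*m^2 - 0.18*m + 5.34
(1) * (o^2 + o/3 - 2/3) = o^2 + o/3 - 2/3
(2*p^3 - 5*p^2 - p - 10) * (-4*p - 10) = -8*p^4 + 54*p^2 + 50*p + 100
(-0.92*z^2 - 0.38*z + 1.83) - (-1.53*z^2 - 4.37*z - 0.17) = 0.61*z^2 + 3.99*z + 2.0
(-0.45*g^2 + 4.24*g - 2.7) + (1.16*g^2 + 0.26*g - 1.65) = 0.71*g^2 + 4.5*g - 4.35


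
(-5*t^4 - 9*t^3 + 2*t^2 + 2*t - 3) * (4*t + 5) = -20*t^5 - 61*t^4 - 37*t^3 + 18*t^2 - 2*t - 15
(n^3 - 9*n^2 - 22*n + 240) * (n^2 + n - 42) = n^5 - 8*n^4 - 73*n^3 + 596*n^2 + 1164*n - 10080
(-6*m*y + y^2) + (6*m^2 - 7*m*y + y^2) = 6*m^2 - 13*m*y + 2*y^2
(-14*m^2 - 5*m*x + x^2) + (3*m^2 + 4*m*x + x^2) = -11*m^2 - m*x + 2*x^2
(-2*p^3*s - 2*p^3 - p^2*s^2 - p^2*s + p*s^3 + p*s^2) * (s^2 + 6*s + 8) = -2*p^3*s^3 - 14*p^3*s^2 - 28*p^3*s - 16*p^3 - p^2*s^4 - 7*p^2*s^3 - 14*p^2*s^2 - 8*p^2*s + p*s^5 + 7*p*s^4 + 14*p*s^3 + 8*p*s^2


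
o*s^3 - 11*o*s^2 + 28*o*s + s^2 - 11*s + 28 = (s - 7)*(s - 4)*(o*s + 1)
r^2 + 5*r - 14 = (r - 2)*(r + 7)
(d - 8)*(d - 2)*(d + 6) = d^3 - 4*d^2 - 44*d + 96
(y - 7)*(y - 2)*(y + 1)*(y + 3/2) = y^4 - 13*y^3/2 - 7*y^2 + 43*y/2 + 21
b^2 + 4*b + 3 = (b + 1)*(b + 3)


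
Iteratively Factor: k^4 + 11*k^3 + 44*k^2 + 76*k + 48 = (k + 3)*(k^3 + 8*k^2 + 20*k + 16) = (k + 3)*(k + 4)*(k^2 + 4*k + 4) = (k + 2)*(k + 3)*(k + 4)*(k + 2)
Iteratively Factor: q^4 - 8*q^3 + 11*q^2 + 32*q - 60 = (q - 5)*(q^3 - 3*q^2 - 4*q + 12) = (q - 5)*(q - 2)*(q^2 - q - 6) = (q - 5)*(q - 2)*(q + 2)*(q - 3)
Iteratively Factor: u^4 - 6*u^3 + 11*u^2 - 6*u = (u - 3)*(u^3 - 3*u^2 + 2*u) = u*(u - 3)*(u^2 - 3*u + 2) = u*(u - 3)*(u - 2)*(u - 1)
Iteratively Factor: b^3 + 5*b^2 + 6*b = (b + 2)*(b^2 + 3*b) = (b + 2)*(b + 3)*(b)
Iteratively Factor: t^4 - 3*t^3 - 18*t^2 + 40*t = (t + 4)*(t^3 - 7*t^2 + 10*t) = (t - 5)*(t + 4)*(t^2 - 2*t) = t*(t - 5)*(t + 4)*(t - 2)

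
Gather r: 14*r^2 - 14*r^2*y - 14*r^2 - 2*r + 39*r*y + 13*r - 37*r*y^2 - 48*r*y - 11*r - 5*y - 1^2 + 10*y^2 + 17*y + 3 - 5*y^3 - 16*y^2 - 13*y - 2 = -14*r^2*y + r*(-37*y^2 - 9*y) - 5*y^3 - 6*y^2 - y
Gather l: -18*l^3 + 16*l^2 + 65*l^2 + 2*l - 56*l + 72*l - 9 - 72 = -18*l^3 + 81*l^2 + 18*l - 81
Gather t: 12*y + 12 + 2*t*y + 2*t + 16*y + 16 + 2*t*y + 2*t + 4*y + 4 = t*(4*y + 4) + 32*y + 32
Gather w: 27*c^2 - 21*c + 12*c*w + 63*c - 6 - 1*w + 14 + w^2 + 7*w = 27*c^2 + 42*c + w^2 + w*(12*c + 6) + 8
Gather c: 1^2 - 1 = 0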